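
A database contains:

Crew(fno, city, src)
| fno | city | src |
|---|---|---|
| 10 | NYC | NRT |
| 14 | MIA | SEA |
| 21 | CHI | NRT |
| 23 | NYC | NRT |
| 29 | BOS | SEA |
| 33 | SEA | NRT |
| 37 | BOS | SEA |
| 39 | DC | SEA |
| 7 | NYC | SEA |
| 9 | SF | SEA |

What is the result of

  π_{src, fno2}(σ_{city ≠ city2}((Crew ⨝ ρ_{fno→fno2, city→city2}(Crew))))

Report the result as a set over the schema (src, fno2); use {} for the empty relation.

ρ[fno→fno2, city→city2]: schema becomes (fno2, city2, src); tuples unchanged.
Natural join on src: {(10, NYC, NRT, 10, NYC), (10, NYC, NRT, 21, CHI), (10, NYC, NRT, 23, NYC), (10, NYC, NRT, 33, SEA), (14, MIA, SEA, 14, MIA), (14, MIA, SEA, 29, BOS), (14, MIA, SEA, 37, BOS), (14, MIA, SEA, 39, DC), (14, MIA, SEA, 7, NYC), (14, MIA, SEA, 9, SF), (21, CHI, NRT, 10, NYC), (21, CHI, NRT, 21, CHI), (21, CHI, NRT, 23, NYC), (21, CHI, NRT, 33, SEA), (23, NYC, NRT, 10, NYC), (23, NYC, NRT, 21, CHI), (23, NYC, NRT, 23, NYC), (23, NYC, NRT, 33, SEA), (29, BOS, SEA, 14, MIA), (29, BOS, SEA, 29, BOS), (29, BOS, SEA, 37, BOS), (29, BOS, SEA, 39, DC), (29, BOS, SEA, 7, NYC), (29, BOS, SEA, 9, SF), (33, SEA, NRT, 10, NYC), (33, SEA, NRT, 21, CHI), (33, SEA, NRT, 23, NYC), (33, SEA, NRT, 33, SEA), (37, BOS, SEA, 14, MIA), (37, BOS, SEA, 29, BOS), (37, BOS, SEA, 37, BOS), (37, BOS, SEA, 39, DC), (37, BOS, SEA, 7, NYC), (37, BOS, SEA, 9, SF), (39, DC, SEA, 14, MIA), (39, DC, SEA, 29, BOS), (39, DC, SEA, 37, BOS), (39, DC, SEA, 39, DC), (39, DC, SEA, 7, NYC), (39, DC, SEA, 9, SF), (7, NYC, SEA, 14, MIA), (7, NYC, SEA, 29, BOS), (7, NYC, SEA, 37, BOS), (7, NYC, SEA, 39, DC), (7, NYC, SEA, 7, NYC), (7, NYC, SEA, 9, SF), (9, SF, SEA, 14, MIA), (9, SF, SEA, 29, BOS), (9, SF, SEA, 37, BOS), (9, SF, SEA, 39, DC), (9, SF, SEA, 7, NYC), (9, SF, SEA, 9, SF)}
σ[city ≠ city2]: keep tuples satisfying city ≠ city2 → {(10, NYC, NRT, 21, CHI), (10, NYC, NRT, 33, SEA), (14, MIA, SEA, 29, BOS), (14, MIA, SEA, 37, BOS), (14, MIA, SEA, 39, DC), (14, MIA, SEA, 7, NYC), (14, MIA, SEA, 9, SF), (21, CHI, NRT, 10, NYC), (21, CHI, NRT, 23, NYC), (21, CHI, NRT, 33, SEA), (23, NYC, NRT, 21, CHI), (23, NYC, NRT, 33, SEA), (29, BOS, SEA, 14, MIA), (29, BOS, SEA, 39, DC), (29, BOS, SEA, 7, NYC), (29, BOS, SEA, 9, SF), (33, SEA, NRT, 10, NYC), (33, SEA, NRT, 21, CHI), (33, SEA, NRT, 23, NYC), (37, BOS, SEA, 14, MIA), (37, BOS, SEA, 39, DC), (37, BOS, SEA, 7, NYC), (37, BOS, SEA, 9, SF), (39, DC, SEA, 14, MIA), (39, DC, SEA, 29, BOS), (39, DC, SEA, 37, BOS), (39, DC, SEA, 7, NYC), (39, DC, SEA, 9, SF), (7, NYC, SEA, 14, MIA), (7, NYC, SEA, 29, BOS), (7, NYC, SEA, 37, BOS), (7, NYC, SEA, 39, DC), (7, NYC, SEA, 9, SF), (9, SF, SEA, 14, MIA), (9, SF, SEA, 29, BOS), (9, SF, SEA, 37, BOS), (9, SF, SEA, 39, DC), (9, SF, SEA, 7, NYC)}
Projecting to src, fno2 (28 duplicate(s) eliminated): {(NRT, 10), (NRT, 21), (NRT, 23), (NRT, 33), (SEA, 14), (SEA, 29), (SEA, 37), (SEA, 39), (SEA, 7), (SEA, 9)}

{(NRT, 10), (NRT, 21), (NRT, 23), (NRT, 33), (SEA, 14), (SEA, 29), (SEA, 37), (SEA, 39), (SEA, 7), (SEA, 9)}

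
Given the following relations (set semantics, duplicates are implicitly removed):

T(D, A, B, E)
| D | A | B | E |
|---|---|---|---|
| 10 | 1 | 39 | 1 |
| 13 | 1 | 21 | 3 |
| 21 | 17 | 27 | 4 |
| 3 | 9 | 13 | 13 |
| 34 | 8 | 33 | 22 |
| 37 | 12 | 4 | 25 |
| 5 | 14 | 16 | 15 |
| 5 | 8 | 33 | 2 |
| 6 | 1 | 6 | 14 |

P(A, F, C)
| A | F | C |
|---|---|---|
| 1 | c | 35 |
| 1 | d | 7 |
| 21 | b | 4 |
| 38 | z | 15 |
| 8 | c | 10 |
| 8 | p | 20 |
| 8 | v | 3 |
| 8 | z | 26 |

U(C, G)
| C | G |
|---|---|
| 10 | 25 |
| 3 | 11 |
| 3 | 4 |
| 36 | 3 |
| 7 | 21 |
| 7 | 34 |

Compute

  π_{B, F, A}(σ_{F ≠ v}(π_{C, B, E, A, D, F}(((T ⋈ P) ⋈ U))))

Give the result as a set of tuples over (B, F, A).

{(21, d, 1), (33, c, 8), (39, d, 1), (6, d, 1)}

T ⋈ P (natural join on A): {(10, 1, 39, 1, c, 35), (10, 1, 39, 1, d, 7), (13, 1, 21, 3, c, 35), (13, 1, 21, 3, d, 7), (34, 8, 33, 22, c, 10), (34, 8, 33, 22, p, 20), (34, 8, 33, 22, v, 3), (34, 8, 33, 22, z, 26), (5, 8, 33, 2, c, 10), (5, 8, 33, 2, p, 20), (5, 8, 33, 2, v, 3), (5, 8, 33, 2, z, 26), (6, 1, 6, 14, c, 35), (6, 1, 6, 14, d, 7)}
(T ⋈ P) ⋈ U (natural join on C): {(10, 1, 39, 1, d, 7, 21), (10, 1, 39, 1, d, 7, 34), (13, 1, 21, 3, d, 7, 21), (13, 1, 21, 3, d, 7, 34), (34, 8, 33, 22, c, 10, 25), (34, 8, 33, 22, v, 3, 11), (34, 8, 33, 22, v, 3, 4), (5, 8, 33, 2, c, 10, 25), (5, 8, 33, 2, v, 3, 11), (5, 8, 33, 2, v, 3, 4), (6, 1, 6, 14, d, 7, 21), (6, 1, 6, 14, d, 7, 34)}
Projecting to C, B, E, A, D, F (5 duplicate(s) eliminated): {(10, 33, 2, 8, 5, c), (10, 33, 22, 8, 34, c), (3, 33, 2, 8, 5, v), (3, 33, 22, 8, 34, v), (7, 21, 3, 1, 13, d), (7, 39, 1, 1, 10, d), (7, 6, 14, 1, 6, d)}
Selection F ≠ v: {(10, 33, 2, 8, 5, c), (10, 33, 22, 8, 34, c), (7, 21, 3, 1, 13, d), (7, 39, 1, 1, 10, d), (7, 6, 14, 1, 6, d)}
Projecting to B, F, A (1 duplicate(s) eliminated): {(21, d, 1), (33, c, 8), (39, d, 1), (6, d, 1)}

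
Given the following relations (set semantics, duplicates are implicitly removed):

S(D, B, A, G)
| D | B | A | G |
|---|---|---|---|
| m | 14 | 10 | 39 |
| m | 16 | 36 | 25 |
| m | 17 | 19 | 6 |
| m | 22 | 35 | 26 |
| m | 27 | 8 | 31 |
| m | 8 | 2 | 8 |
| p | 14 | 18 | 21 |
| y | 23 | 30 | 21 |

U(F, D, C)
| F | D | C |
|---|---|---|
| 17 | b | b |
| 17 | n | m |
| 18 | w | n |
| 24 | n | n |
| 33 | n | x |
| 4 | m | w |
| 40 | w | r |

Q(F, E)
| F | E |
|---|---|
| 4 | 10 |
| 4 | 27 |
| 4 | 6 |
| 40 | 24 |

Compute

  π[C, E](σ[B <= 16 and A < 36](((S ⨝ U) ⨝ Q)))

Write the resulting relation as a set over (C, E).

S ⋈ U (natural join on D): {(m, 14, 10, 39, 4, w), (m, 16, 36, 25, 4, w), (m, 17, 19, 6, 4, w), (m, 22, 35, 26, 4, w), (m, 27, 8, 31, 4, w), (m, 8, 2, 8, 4, w)}
(S ⨝ U) ⋈ Q (natural join on F): {(m, 14, 10, 39, 4, w, 10), (m, 14, 10, 39, 4, w, 27), (m, 14, 10, 39, 4, w, 6), (m, 16, 36, 25, 4, w, 10), (m, 16, 36, 25, 4, w, 27), (m, 16, 36, 25, 4, w, 6), (m, 17, 19, 6, 4, w, 10), (m, 17, 19, 6, 4, w, 27), (m, 17, 19, 6, 4, w, 6), (m, 22, 35, 26, 4, w, 10), (m, 22, 35, 26, 4, w, 27), (m, 22, 35, 26, 4, w, 6), (m, 27, 8, 31, 4, w, 10), (m, 27, 8, 31, 4, w, 27), (m, 27, 8, 31, 4, w, 6), (m, 8, 2, 8, 4, w, 10), (m, 8, 2, 8, 4, w, 27), (m, 8, 2, 8, 4, w, 6)}
Selection B <= 16 and A < 36: {(m, 14, 10, 39, 4, w, 10), (m, 14, 10, 39, 4, w, 27), (m, 14, 10, 39, 4, w, 6), (m, 8, 2, 8, 4, w, 10), (m, 8, 2, 8, 4, w, 27), (m, 8, 2, 8, 4, w, 6)}
π[C, E]: project onto (C, E) (3 duplicate(s) eliminated) → {(w, 10), (w, 27), (w, 6)}

{(w, 10), (w, 27), (w, 6)}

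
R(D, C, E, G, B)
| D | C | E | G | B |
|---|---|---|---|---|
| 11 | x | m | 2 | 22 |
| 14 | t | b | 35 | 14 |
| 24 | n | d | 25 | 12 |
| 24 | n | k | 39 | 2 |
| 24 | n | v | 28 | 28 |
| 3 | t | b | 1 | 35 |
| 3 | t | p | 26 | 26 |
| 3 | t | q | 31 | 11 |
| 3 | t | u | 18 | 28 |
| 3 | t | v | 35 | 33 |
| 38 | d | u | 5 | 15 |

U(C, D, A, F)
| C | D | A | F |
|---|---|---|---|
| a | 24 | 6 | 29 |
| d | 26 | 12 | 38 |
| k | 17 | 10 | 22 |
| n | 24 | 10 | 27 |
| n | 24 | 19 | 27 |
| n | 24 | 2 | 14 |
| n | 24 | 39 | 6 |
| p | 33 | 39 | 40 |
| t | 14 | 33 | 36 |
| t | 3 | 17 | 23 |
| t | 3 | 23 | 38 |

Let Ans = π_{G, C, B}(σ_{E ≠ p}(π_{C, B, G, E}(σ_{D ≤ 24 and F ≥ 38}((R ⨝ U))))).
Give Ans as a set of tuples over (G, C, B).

Natural join on D, C: {(14, t, b, 35, 14, 33, 36), (24, n, d, 25, 12, 10, 27), (24, n, d, 25, 12, 19, 27), (24, n, d, 25, 12, 2, 14), (24, n, d, 25, 12, 39, 6), (24, n, k, 39, 2, 10, 27), (24, n, k, 39, 2, 19, 27), (24, n, k, 39, 2, 2, 14), (24, n, k, 39, 2, 39, 6), (24, n, v, 28, 28, 10, 27), (24, n, v, 28, 28, 19, 27), (24, n, v, 28, 28, 2, 14), (24, n, v, 28, 28, 39, 6), (3, t, b, 1, 35, 17, 23), (3, t, b, 1, 35, 23, 38), (3, t, p, 26, 26, 17, 23), (3, t, p, 26, 26, 23, 38), (3, t, q, 31, 11, 17, 23), (3, t, q, 31, 11, 23, 38), (3, t, u, 18, 28, 17, 23), (3, t, u, 18, 28, 23, 38), (3, t, v, 35, 33, 17, 23), (3, t, v, 35, 33, 23, 38)}
σ[D ≤ 24 and F ≥ 38]: keep tuples satisfying D ≤ 24 and F ≥ 38 → {(3, t, b, 1, 35, 23, 38), (3, t, p, 26, 26, 23, 38), (3, t, q, 31, 11, 23, 38), (3, t, u, 18, 28, 23, 38), (3, t, v, 35, 33, 23, 38)}
π_{C, B, G, E} gives {(t, 11, 31, q), (t, 26, 26, p), (t, 28, 18, u), (t, 33, 35, v), (t, 35, 1, b)}.
σ[E ≠ p]: keep tuples satisfying E ≠ p → {(t, 11, 31, q), (t, 28, 18, u), (t, 33, 35, v), (t, 35, 1, b)}
π_{G, C, B} gives {(1, t, 35), (18, t, 28), (31, t, 11), (35, t, 33)}.

{(1, t, 35), (18, t, 28), (31, t, 11), (35, t, 33)}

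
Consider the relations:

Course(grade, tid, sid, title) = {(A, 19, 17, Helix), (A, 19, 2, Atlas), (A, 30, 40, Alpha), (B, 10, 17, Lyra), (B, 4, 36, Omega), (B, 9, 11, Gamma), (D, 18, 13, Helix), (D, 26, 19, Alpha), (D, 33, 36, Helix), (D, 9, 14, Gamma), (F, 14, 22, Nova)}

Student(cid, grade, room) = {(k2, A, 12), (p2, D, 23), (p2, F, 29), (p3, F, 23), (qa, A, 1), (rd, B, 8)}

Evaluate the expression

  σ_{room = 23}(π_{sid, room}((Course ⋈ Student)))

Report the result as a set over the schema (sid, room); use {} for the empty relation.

{(13, 23), (14, 23), (19, 23), (22, 23), (36, 23)}

Natural join on grade: {(A, 19, 17, Helix, k2, 12), (A, 19, 17, Helix, qa, 1), (A, 19, 2, Atlas, k2, 12), (A, 19, 2, Atlas, qa, 1), (A, 30, 40, Alpha, k2, 12), (A, 30, 40, Alpha, qa, 1), (B, 10, 17, Lyra, rd, 8), (B, 4, 36, Omega, rd, 8), (B, 9, 11, Gamma, rd, 8), (D, 18, 13, Helix, p2, 23), (D, 26, 19, Alpha, p2, 23), (D, 33, 36, Helix, p2, 23), (D, 9, 14, Gamma, p2, 23), (F, 14, 22, Nova, p2, 29), (F, 14, 22, Nova, p3, 23)}
π[sid, room]: project onto (sid, room) → {(11, 8), (13, 23), (14, 23), (17, 1), (17, 12), (17, 8), (19, 23), (2, 1), (2, 12), (22, 23), (22, 29), (36, 23), (36, 8), (40, 1), (40, 12)}
Apply σ_{room = 23}; surviving tuples: {(13, 23), (14, 23), (19, 23), (22, 23), (36, 23)}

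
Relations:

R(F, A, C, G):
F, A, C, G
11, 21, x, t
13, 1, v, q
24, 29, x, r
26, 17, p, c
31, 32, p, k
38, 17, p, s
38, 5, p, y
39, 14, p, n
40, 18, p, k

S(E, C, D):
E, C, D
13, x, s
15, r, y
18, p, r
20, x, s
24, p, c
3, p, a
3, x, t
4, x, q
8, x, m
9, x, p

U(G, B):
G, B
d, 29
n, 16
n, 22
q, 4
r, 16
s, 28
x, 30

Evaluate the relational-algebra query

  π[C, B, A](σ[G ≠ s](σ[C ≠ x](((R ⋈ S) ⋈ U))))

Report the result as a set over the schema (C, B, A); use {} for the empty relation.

Joining R and S on C yields {(11, 21, x, t, 13, s), (11, 21, x, t, 20, s), (11, 21, x, t, 3, t), (11, 21, x, t, 4, q), (11, 21, x, t, 8, m), (11, 21, x, t, 9, p), (24, 29, x, r, 13, s), (24, 29, x, r, 20, s), (24, 29, x, r, 3, t), (24, 29, x, r, 4, q), (24, 29, x, r, 8, m), (24, 29, x, r, 9, p), (26, 17, p, c, 18, r), (26, 17, p, c, 24, c), (26, 17, p, c, 3, a), (31, 32, p, k, 18, r), (31, 32, p, k, 24, c), (31, 32, p, k, 3, a), (38, 17, p, s, 18, r), (38, 17, p, s, 24, c), (38, 17, p, s, 3, a), (38, 5, p, y, 18, r), (38, 5, p, y, 24, c), (38, 5, p, y, 3, a), (39, 14, p, n, 18, r), (39, 14, p, n, 24, c), (39, 14, p, n, 3, a), (40, 18, p, k, 18, r), (40, 18, p, k, 24, c), (40, 18, p, k, 3, a)}.
Joining (R ⋈ S) and U on G yields {(24, 29, x, r, 13, s, 16), (24, 29, x, r, 20, s, 16), (24, 29, x, r, 3, t, 16), (24, 29, x, r, 4, q, 16), (24, 29, x, r, 8, m, 16), (24, 29, x, r, 9, p, 16), (38, 17, p, s, 18, r, 28), (38, 17, p, s, 24, c, 28), (38, 17, p, s, 3, a, 28), (39, 14, p, n, 18, r, 16), (39, 14, p, n, 18, r, 22), (39, 14, p, n, 24, c, 16), (39, 14, p, n, 24, c, 22), (39, 14, p, n, 3, a, 16), (39, 14, p, n, 3, a, 22)}.
σ[C ≠ x]: keep tuples satisfying C ≠ x → {(38, 17, p, s, 18, r, 28), (38, 17, p, s, 24, c, 28), (38, 17, p, s, 3, a, 28), (39, 14, p, n, 18, r, 16), (39, 14, p, n, 18, r, 22), (39, 14, p, n, 24, c, 16), (39, 14, p, n, 24, c, 22), (39, 14, p, n, 3, a, 16), (39, 14, p, n, 3, a, 22)}
σ[G ≠ s]: keep tuples satisfying G ≠ s → {(39, 14, p, n, 18, r, 16), (39, 14, p, n, 18, r, 22), (39, 14, p, n, 24, c, 16), (39, 14, p, n, 24, c, 22), (39, 14, p, n, 3, a, 16), (39, 14, p, n, 3, a, 22)}
π[C, B, A]: project onto (C, B, A) (4 duplicate(s) eliminated) → {(p, 16, 14), (p, 22, 14)}

{(p, 16, 14), (p, 22, 14)}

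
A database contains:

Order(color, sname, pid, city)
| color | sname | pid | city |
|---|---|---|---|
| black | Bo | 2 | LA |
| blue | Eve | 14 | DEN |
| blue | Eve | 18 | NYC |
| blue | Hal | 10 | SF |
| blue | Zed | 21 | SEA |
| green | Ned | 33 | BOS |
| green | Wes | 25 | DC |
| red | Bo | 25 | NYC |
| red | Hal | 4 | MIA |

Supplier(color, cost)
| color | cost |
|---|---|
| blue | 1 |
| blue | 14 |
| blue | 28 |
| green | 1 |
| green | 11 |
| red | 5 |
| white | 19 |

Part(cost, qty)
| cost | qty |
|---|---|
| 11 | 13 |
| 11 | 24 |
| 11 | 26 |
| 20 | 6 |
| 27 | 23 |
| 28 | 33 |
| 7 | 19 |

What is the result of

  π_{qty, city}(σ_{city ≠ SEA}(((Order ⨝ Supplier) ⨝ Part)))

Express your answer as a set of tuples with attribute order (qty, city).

Order ⋈ Supplier (natural join on color): {(blue, Eve, 14, DEN, 1), (blue, Eve, 14, DEN, 14), (blue, Eve, 14, DEN, 28), (blue, Eve, 18, NYC, 1), (blue, Eve, 18, NYC, 14), (blue, Eve, 18, NYC, 28), (blue, Hal, 10, SF, 1), (blue, Hal, 10, SF, 14), (blue, Hal, 10, SF, 28), (blue, Zed, 21, SEA, 1), (blue, Zed, 21, SEA, 14), (blue, Zed, 21, SEA, 28), (green, Ned, 33, BOS, 1), (green, Ned, 33, BOS, 11), (green, Wes, 25, DC, 1), (green, Wes, 25, DC, 11), (red, Bo, 25, NYC, 5), (red, Hal, 4, MIA, 5)}
(Order ⨝ Supplier) ⋈ Part (natural join on cost): {(blue, Eve, 14, DEN, 28, 33), (blue, Eve, 18, NYC, 28, 33), (blue, Hal, 10, SF, 28, 33), (blue, Zed, 21, SEA, 28, 33), (green, Ned, 33, BOS, 11, 13), (green, Ned, 33, BOS, 11, 24), (green, Ned, 33, BOS, 11, 26), (green, Wes, 25, DC, 11, 13), (green, Wes, 25, DC, 11, 24), (green, Wes, 25, DC, 11, 26)}
Selection city ≠ SEA: {(blue, Eve, 14, DEN, 28, 33), (blue, Eve, 18, NYC, 28, 33), (blue, Hal, 10, SF, 28, 33), (green, Ned, 33, BOS, 11, 13), (green, Ned, 33, BOS, 11, 24), (green, Ned, 33, BOS, 11, 26), (green, Wes, 25, DC, 11, 13), (green, Wes, 25, DC, 11, 24), (green, Wes, 25, DC, 11, 26)}
Projecting to qty, city: {(13, BOS), (13, DC), (24, BOS), (24, DC), (26, BOS), (26, DC), (33, DEN), (33, NYC), (33, SF)}

{(13, BOS), (13, DC), (24, BOS), (24, DC), (26, BOS), (26, DC), (33, DEN), (33, NYC), (33, SF)}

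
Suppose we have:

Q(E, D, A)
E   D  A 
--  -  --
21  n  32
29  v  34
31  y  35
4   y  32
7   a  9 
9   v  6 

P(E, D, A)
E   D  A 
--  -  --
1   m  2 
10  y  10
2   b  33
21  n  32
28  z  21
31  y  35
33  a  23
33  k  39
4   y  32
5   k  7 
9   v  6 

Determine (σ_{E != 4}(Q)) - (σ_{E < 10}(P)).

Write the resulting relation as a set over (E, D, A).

{(21, n, 32), (29, v, 34), (31, y, 35), (7, a, 9)}

Apply σ_{E != 4}; surviving tuples: {(21, n, 32), (29, v, 34), (31, y, 35), (7, a, 9), (9, v, 6)}
Apply σ_{E < 10}; surviving tuples: {(1, m, 2), (2, b, 33), (4, y, 32), (5, k, 7), (9, v, 6)}
Taking the difference: {(21, n, 32), (29, v, 34), (31, y, 35), (7, a, 9)}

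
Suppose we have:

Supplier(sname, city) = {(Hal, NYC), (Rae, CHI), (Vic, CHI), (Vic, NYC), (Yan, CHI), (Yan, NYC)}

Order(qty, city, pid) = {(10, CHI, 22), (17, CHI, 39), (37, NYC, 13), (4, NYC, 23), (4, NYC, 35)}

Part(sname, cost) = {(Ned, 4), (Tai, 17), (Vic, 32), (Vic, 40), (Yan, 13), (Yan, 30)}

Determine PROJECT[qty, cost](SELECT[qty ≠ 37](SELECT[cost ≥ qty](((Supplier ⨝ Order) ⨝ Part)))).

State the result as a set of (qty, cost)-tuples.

Natural join on city: {(Hal, NYC, 37, 13), (Hal, NYC, 4, 23), (Hal, NYC, 4, 35), (Rae, CHI, 10, 22), (Rae, CHI, 17, 39), (Vic, CHI, 10, 22), (Vic, CHI, 17, 39), (Vic, NYC, 37, 13), (Vic, NYC, 4, 23), (Vic, NYC, 4, 35), (Yan, CHI, 10, 22), (Yan, CHI, 17, 39), (Yan, NYC, 37, 13), (Yan, NYC, 4, 23), (Yan, NYC, 4, 35)}
Natural join on sname: {(Vic, CHI, 10, 22, 32), (Vic, CHI, 10, 22, 40), (Vic, CHI, 17, 39, 32), (Vic, CHI, 17, 39, 40), (Vic, NYC, 37, 13, 32), (Vic, NYC, 37, 13, 40), (Vic, NYC, 4, 23, 32), (Vic, NYC, 4, 23, 40), (Vic, NYC, 4, 35, 32), (Vic, NYC, 4, 35, 40), (Yan, CHI, 10, 22, 13), (Yan, CHI, 10, 22, 30), (Yan, CHI, 17, 39, 13), (Yan, CHI, 17, 39, 30), (Yan, NYC, 37, 13, 13), (Yan, NYC, 37, 13, 30), (Yan, NYC, 4, 23, 13), (Yan, NYC, 4, 23, 30), (Yan, NYC, 4, 35, 13), (Yan, NYC, 4, 35, 30)}
Apply σ_{cost ≥ qty}; surviving tuples: {(Vic, CHI, 10, 22, 32), (Vic, CHI, 10, 22, 40), (Vic, CHI, 17, 39, 32), (Vic, CHI, 17, 39, 40), (Vic, NYC, 37, 13, 40), (Vic, NYC, 4, 23, 32), (Vic, NYC, 4, 23, 40), (Vic, NYC, 4, 35, 32), (Vic, NYC, 4, 35, 40), (Yan, CHI, 10, 22, 13), (Yan, CHI, 10, 22, 30), (Yan, CHI, 17, 39, 30), (Yan, NYC, 4, 23, 13), (Yan, NYC, 4, 23, 30), (Yan, NYC, 4, 35, 13), (Yan, NYC, 4, 35, 30)}
Apply σ_{qty ≠ 37}; surviving tuples: {(Vic, CHI, 10, 22, 32), (Vic, CHI, 10, 22, 40), (Vic, CHI, 17, 39, 32), (Vic, CHI, 17, 39, 40), (Vic, NYC, 4, 23, 32), (Vic, NYC, 4, 23, 40), (Vic, NYC, 4, 35, 32), (Vic, NYC, 4, 35, 40), (Yan, CHI, 10, 22, 13), (Yan, CHI, 10, 22, 30), (Yan, CHI, 17, 39, 30), (Yan, NYC, 4, 23, 13), (Yan, NYC, 4, 23, 30), (Yan, NYC, 4, 35, 13), (Yan, NYC, 4, 35, 30)}
Keep only column(s) qty, cost (4 duplicate(s) eliminated): {(10, 13), (10, 30), (10, 32), (10, 40), (17, 30), (17, 32), (17, 40), (4, 13), (4, 30), (4, 32), (4, 40)}

{(10, 13), (10, 30), (10, 32), (10, 40), (17, 30), (17, 32), (17, 40), (4, 13), (4, 30), (4, 32), (4, 40)}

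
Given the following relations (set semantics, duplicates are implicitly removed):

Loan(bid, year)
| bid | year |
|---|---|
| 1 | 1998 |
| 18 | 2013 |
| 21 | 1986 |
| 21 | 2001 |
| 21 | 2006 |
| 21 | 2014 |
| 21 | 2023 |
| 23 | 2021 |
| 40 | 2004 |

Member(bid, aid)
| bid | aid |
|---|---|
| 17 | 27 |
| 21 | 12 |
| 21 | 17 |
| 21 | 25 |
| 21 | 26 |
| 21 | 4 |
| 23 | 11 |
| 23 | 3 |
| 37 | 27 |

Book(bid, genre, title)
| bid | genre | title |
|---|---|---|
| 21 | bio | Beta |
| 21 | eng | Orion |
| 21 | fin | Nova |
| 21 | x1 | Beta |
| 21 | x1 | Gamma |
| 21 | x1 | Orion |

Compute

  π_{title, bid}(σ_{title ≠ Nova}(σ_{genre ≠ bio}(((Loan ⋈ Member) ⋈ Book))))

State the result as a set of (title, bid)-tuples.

{(Beta, 21), (Gamma, 21), (Orion, 21)}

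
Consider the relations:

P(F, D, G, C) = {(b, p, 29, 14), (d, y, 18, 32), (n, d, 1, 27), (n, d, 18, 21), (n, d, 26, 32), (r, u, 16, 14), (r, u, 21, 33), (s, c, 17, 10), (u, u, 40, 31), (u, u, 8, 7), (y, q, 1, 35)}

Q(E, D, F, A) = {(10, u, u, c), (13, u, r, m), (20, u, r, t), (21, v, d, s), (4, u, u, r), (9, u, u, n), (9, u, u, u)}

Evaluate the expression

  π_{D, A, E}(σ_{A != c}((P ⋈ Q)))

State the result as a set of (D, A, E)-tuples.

P ⋈ Q (natural join on F, D): {(r, u, 16, 14, 13, m), (r, u, 16, 14, 20, t), (r, u, 21, 33, 13, m), (r, u, 21, 33, 20, t), (u, u, 40, 31, 10, c), (u, u, 40, 31, 4, r), (u, u, 40, 31, 9, n), (u, u, 40, 31, 9, u), (u, u, 8, 7, 10, c), (u, u, 8, 7, 4, r), (u, u, 8, 7, 9, n), (u, u, 8, 7, 9, u)}
Filtering on A != c leaves {(r, u, 16, 14, 13, m), (r, u, 16, 14, 20, t), (r, u, 21, 33, 13, m), (r, u, 21, 33, 20, t), (u, u, 40, 31, 4, r), (u, u, 40, 31, 9, n), (u, u, 40, 31, 9, u), (u, u, 8, 7, 4, r), (u, u, 8, 7, 9, n), (u, u, 8, 7, 9, u)}.
π[D, A, E]: project onto (D, A, E) (5 duplicate(s) eliminated) → {(u, m, 13), (u, n, 9), (u, r, 4), (u, t, 20), (u, u, 9)}

{(u, m, 13), (u, n, 9), (u, r, 4), (u, t, 20), (u, u, 9)}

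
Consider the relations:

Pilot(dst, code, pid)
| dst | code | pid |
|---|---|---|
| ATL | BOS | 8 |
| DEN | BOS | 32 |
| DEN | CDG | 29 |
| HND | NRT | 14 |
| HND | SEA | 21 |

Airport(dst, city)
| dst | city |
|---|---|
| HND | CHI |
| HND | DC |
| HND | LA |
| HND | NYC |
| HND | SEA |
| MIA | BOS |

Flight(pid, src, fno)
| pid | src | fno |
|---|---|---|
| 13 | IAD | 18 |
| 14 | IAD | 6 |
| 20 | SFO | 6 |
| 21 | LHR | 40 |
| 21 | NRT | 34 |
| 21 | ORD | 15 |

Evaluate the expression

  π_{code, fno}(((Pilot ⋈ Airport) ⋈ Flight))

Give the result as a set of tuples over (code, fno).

{(NRT, 6), (SEA, 15), (SEA, 34), (SEA, 40)}

Natural join on dst: {(HND, NRT, 14, CHI), (HND, NRT, 14, DC), (HND, NRT, 14, LA), (HND, NRT, 14, NYC), (HND, NRT, 14, SEA), (HND, SEA, 21, CHI), (HND, SEA, 21, DC), (HND, SEA, 21, LA), (HND, SEA, 21, NYC), (HND, SEA, 21, SEA)}
Natural join on pid: {(HND, NRT, 14, CHI, IAD, 6), (HND, NRT, 14, DC, IAD, 6), (HND, NRT, 14, LA, IAD, 6), (HND, NRT, 14, NYC, IAD, 6), (HND, NRT, 14, SEA, IAD, 6), (HND, SEA, 21, CHI, LHR, 40), (HND, SEA, 21, CHI, NRT, 34), (HND, SEA, 21, CHI, ORD, 15), (HND, SEA, 21, DC, LHR, 40), (HND, SEA, 21, DC, NRT, 34), (HND, SEA, 21, DC, ORD, 15), (HND, SEA, 21, LA, LHR, 40), (HND, SEA, 21, LA, NRT, 34), (HND, SEA, 21, LA, ORD, 15), (HND, SEA, 21, NYC, LHR, 40), (HND, SEA, 21, NYC, NRT, 34), (HND, SEA, 21, NYC, ORD, 15), (HND, SEA, 21, SEA, LHR, 40), (HND, SEA, 21, SEA, NRT, 34), (HND, SEA, 21, SEA, ORD, 15)}
π_{code, fno} gives {(NRT, 6), (SEA, 15), (SEA, 34), (SEA, 40)} (16 duplicate(s) eliminated).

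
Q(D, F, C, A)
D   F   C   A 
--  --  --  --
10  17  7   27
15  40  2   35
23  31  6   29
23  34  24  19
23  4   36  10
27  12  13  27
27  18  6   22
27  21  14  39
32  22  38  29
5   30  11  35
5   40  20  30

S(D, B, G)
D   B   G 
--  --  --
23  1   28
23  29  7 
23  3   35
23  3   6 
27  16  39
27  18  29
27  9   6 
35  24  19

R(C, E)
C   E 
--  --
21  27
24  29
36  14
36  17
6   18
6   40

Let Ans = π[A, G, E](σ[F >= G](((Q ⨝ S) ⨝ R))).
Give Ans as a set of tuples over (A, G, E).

Natural join on D: {(23, 31, 6, 29, 1, 28), (23, 31, 6, 29, 29, 7), (23, 31, 6, 29, 3, 35), (23, 31, 6, 29, 3, 6), (23, 34, 24, 19, 1, 28), (23, 34, 24, 19, 29, 7), (23, 34, 24, 19, 3, 35), (23, 34, 24, 19, 3, 6), (23, 4, 36, 10, 1, 28), (23, 4, 36, 10, 29, 7), (23, 4, 36, 10, 3, 35), (23, 4, 36, 10, 3, 6), (27, 12, 13, 27, 16, 39), (27, 12, 13, 27, 18, 29), (27, 12, 13, 27, 9, 6), (27, 18, 6, 22, 16, 39), (27, 18, 6, 22, 18, 29), (27, 18, 6, 22, 9, 6), (27, 21, 14, 39, 16, 39), (27, 21, 14, 39, 18, 29), (27, 21, 14, 39, 9, 6)}
Natural join on C: {(23, 31, 6, 29, 1, 28, 18), (23, 31, 6, 29, 1, 28, 40), (23, 31, 6, 29, 29, 7, 18), (23, 31, 6, 29, 29, 7, 40), (23, 31, 6, 29, 3, 35, 18), (23, 31, 6, 29, 3, 35, 40), (23, 31, 6, 29, 3, 6, 18), (23, 31, 6, 29, 3, 6, 40), (23, 34, 24, 19, 1, 28, 29), (23, 34, 24, 19, 29, 7, 29), (23, 34, 24, 19, 3, 35, 29), (23, 34, 24, 19, 3, 6, 29), (23, 4, 36, 10, 1, 28, 14), (23, 4, 36, 10, 1, 28, 17), (23, 4, 36, 10, 29, 7, 14), (23, 4, 36, 10, 29, 7, 17), (23, 4, 36, 10, 3, 35, 14), (23, 4, 36, 10, 3, 35, 17), (23, 4, 36, 10, 3, 6, 14), (23, 4, 36, 10, 3, 6, 17), (27, 18, 6, 22, 16, 39, 18), (27, 18, 6, 22, 16, 39, 40), (27, 18, 6, 22, 18, 29, 18), (27, 18, 6, 22, 18, 29, 40), (27, 18, 6, 22, 9, 6, 18), (27, 18, 6, 22, 9, 6, 40)}
Apply σ_{F >= G}; surviving tuples: {(23, 31, 6, 29, 1, 28, 18), (23, 31, 6, 29, 1, 28, 40), (23, 31, 6, 29, 29, 7, 18), (23, 31, 6, 29, 29, 7, 40), (23, 31, 6, 29, 3, 6, 18), (23, 31, 6, 29, 3, 6, 40), (23, 34, 24, 19, 1, 28, 29), (23, 34, 24, 19, 29, 7, 29), (23, 34, 24, 19, 3, 6, 29), (27, 18, 6, 22, 9, 6, 18), (27, 18, 6, 22, 9, 6, 40)}
Keep only column(s) A, G, E: {(19, 28, 29), (19, 6, 29), (19, 7, 29), (22, 6, 18), (22, 6, 40), (29, 28, 18), (29, 28, 40), (29, 6, 18), (29, 6, 40), (29, 7, 18), (29, 7, 40)}

{(19, 28, 29), (19, 6, 29), (19, 7, 29), (22, 6, 18), (22, 6, 40), (29, 28, 18), (29, 28, 40), (29, 6, 18), (29, 6, 40), (29, 7, 18), (29, 7, 40)}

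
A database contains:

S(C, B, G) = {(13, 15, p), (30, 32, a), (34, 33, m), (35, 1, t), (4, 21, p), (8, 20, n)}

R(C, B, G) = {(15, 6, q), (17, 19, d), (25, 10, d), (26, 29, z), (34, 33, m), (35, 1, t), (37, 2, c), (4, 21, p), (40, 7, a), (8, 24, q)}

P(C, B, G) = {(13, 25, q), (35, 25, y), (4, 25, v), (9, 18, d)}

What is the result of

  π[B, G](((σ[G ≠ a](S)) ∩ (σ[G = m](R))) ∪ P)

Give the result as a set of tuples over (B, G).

Selection G ≠ a: {(13, 15, p), (34, 33, m), (35, 1, t), (4, 21, p), (8, 20, n)}
Selection G = m: {(34, 33, m)}
Taking the intersection: {(34, 33, m)}
Taking the union: {(13, 25, q), (34, 33, m), (35, 25, y), (4, 25, v), (9, 18, d)}
Keep only column(s) B, G: {(18, d), (25, q), (25, v), (25, y), (33, m)}

{(18, d), (25, q), (25, v), (25, y), (33, m)}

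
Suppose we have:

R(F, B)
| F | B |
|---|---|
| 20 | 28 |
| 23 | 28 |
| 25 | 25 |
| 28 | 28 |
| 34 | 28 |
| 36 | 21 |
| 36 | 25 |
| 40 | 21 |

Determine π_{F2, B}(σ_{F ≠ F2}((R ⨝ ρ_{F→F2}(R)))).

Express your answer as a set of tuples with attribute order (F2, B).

{(20, 28), (23, 28), (25, 25), (28, 28), (34, 28), (36, 21), (36, 25), (40, 21)}

ρ[F→F2]: schema becomes (F2, B); tuples unchanged.
Joining R and ρ_{F→F2}(R) on B yields {(20, 28, 20), (20, 28, 23), (20, 28, 28), (20, 28, 34), (23, 28, 20), (23, 28, 23), (23, 28, 28), (23, 28, 34), (25, 25, 25), (25, 25, 36), (28, 28, 20), (28, 28, 23), (28, 28, 28), (28, 28, 34), (34, 28, 20), (34, 28, 23), (34, 28, 28), (34, 28, 34), (36, 21, 36), (36, 21, 40), (36, 25, 25), (36, 25, 36), (40, 21, 36), (40, 21, 40)}.
Apply σ_{F ≠ F2}; surviving tuples: {(20, 28, 23), (20, 28, 28), (20, 28, 34), (23, 28, 20), (23, 28, 28), (23, 28, 34), (25, 25, 36), (28, 28, 20), (28, 28, 23), (28, 28, 34), (34, 28, 20), (34, 28, 23), (34, 28, 28), (36, 21, 40), (36, 25, 25), (40, 21, 36)}
Keep only column(s) F2, B (8 duplicate(s) eliminated): {(20, 28), (23, 28), (25, 25), (28, 28), (34, 28), (36, 21), (36, 25), (40, 21)}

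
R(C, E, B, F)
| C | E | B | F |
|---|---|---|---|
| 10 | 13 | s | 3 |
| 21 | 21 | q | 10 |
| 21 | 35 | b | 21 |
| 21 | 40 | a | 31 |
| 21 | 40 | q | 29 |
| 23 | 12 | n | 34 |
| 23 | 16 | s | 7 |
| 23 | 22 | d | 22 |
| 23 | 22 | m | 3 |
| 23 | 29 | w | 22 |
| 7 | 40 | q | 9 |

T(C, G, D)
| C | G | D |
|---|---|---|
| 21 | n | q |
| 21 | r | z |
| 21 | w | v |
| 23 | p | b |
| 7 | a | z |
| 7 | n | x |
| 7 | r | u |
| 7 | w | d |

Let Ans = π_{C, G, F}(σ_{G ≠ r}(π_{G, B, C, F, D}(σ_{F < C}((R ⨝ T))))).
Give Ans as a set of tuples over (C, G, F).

Joining R and T on C yields {(21, 21, q, 10, n, q), (21, 21, q, 10, r, z), (21, 21, q, 10, w, v), (21, 35, b, 21, n, q), (21, 35, b, 21, r, z), (21, 35, b, 21, w, v), (21, 40, a, 31, n, q), (21, 40, a, 31, r, z), (21, 40, a, 31, w, v), (21, 40, q, 29, n, q), (21, 40, q, 29, r, z), (21, 40, q, 29, w, v), (23, 12, n, 34, p, b), (23, 16, s, 7, p, b), (23, 22, d, 22, p, b), (23, 22, m, 3, p, b), (23, 29, w, 22, p, b), (7, 40, q, 9, a, z), (7, 40, q, 9, n, x), (7, 40, q, 9, r, u), (7, 40, q, 9, w, d)}.
Apply σ_{F < C}; surviving tuples: {(21, 21, q, 10, n, q), (21, 21, q, 10, r, z), (21, 21, q, 10, w, v), (23, 16, s, 7, p, b), (23, 22, d, 22, p, b), (23, 22, m, 3, p, b), (23, 29, w, 22, p, b)}
Keep only column(s) G, B, C, F, D: {(n, q, 21, 10, q), (p, d, 23, 22, b), (p, m, 23, 3, b), (p, s, 23, 7, b), (p, w, 23, 22, b), (r, q, 21, 10, z), (w, q, 21, 10, v)}
Apply σ_{G ≠ r}; surviving tuples: {(n, q, 21, 10, q), (p, d, 23, 22, b), (p, m, 23, 3, b), (p, s, 23, 7, b), (p, w, 23, 22, b), (w, q, 21, 10, v)}
Keep only column(s) C, G, F (1 duplicate(s) eliminated): {(21, n, 10), (21, w, 10), (23, p, 22), (23, p, 3), (23, p, 7)}

{(21, n, 10), (21, w, 10), (23, p, 22), (23, p, 3), (23, p, 7)}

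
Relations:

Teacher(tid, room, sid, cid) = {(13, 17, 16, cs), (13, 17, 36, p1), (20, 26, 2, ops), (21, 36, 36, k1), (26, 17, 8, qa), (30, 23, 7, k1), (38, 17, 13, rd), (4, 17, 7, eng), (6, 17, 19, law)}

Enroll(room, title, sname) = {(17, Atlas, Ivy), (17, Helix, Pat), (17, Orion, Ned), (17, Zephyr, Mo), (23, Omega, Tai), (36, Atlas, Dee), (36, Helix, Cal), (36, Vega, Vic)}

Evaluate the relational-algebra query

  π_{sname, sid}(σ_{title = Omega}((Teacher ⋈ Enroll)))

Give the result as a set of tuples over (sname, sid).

Teacher ⋈ Enroll (natural join on room): {(13, 17, 16, cs, Atlas, Ivy), (13, 17, 16, cs, Helix, Pat), (13, 17, 16, cs, Orion, Ned), (13, 17, 16, cs, Zephyr, Mo), (13, 17, 36, p1, Atlas, Ivy), (13, 17, 36, p1, Helix, Pat), (13, 17, 36, p1, Orion, Ned), (13, 17, 36, p1, Zephyr, Mo), (21, 36, 36, k1, Atlas, Dee), (21, 36, 36, k1, Helix, Cal), (21, 36, 36, k1, Vega, Vic), (26, 17, 8, qa, Atlas, Ivy), (26, 17, 8, qa, Helix, Pat), (26, 17, 8, qa, Orion, Ned), (26, 17, 8, qa, Zephyr, Mo), (30, 23, 7, k1, Omega, Tai), (38, 17, 13, rd, Atlas, Ivy), (38, 17, 13, rd, Helix, Pat), (38, 17, 13, rd, Orion, Ned), (38, 17, 13, rd, Zephyr, Mo), (4, 17, 7, eng, Atlas, Ivy), (4, 17, 7, eng, Helix, Pat), (4, 17, 7, eng, Orion, Ned), (4, 17, 7, eng, Zephyr, Mo), (6, 17, 19, law, Atlas, Ivy), (6, 17, 19, law, Helix, Pat), (6, 17, 19, law, Orion, Ned), (6, 17, 19, law, Zephyr, Mo)}
Selection title = Omega: {(30, 23, 7, k1, Omega, Tai)}
Keep only column(s) sname, sid: {(Tai, 7)}

{(Tai, 7)}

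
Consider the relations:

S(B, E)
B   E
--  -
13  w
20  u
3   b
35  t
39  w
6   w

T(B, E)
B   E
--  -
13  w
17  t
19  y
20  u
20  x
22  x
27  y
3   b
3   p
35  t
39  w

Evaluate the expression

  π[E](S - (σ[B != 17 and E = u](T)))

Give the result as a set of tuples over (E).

Selection B != 17 and E = u: {(20, u)}
Taking the difference: {(13, w), (3, b), (35, t), (39, w), (6, w)}
π[E]: project onto (E) (2 duplicate(s) eliminated) → {b, t, w}

{b, t, w}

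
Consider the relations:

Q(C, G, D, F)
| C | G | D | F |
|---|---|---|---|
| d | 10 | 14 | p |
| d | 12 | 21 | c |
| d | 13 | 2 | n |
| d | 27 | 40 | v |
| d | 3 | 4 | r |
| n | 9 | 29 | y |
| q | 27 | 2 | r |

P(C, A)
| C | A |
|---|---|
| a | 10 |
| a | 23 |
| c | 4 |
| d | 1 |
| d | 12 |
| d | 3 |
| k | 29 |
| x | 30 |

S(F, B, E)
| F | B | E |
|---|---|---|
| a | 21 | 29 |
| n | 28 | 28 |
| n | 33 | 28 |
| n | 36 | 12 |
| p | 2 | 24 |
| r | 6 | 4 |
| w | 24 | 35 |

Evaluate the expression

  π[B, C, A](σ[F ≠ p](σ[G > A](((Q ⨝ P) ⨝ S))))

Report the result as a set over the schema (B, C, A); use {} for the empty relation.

{(28, d, 1), (28, d, 12), (28, d, 3), (33, d, 1), (33, d, 12), (33, d, 3), (36, d, 1), (36, d, 12), (36, d, 3), (6, d, 1)}

Joining Q and P on C yields {(d, 10, 14, p, 1), (d, 10, 14, p, 12), (d, 10, 14, p, 3), (d, 12, 21, c, 1), (d, 12, 21, c, 12), (d, 12, 21, c, 3), (d, 13, 2, n, 1), (d, 13, 2, n, 12), (d, 13, 2, n, 3), (d, 27, 40, v, 1), (d, 27, 40, v, 12), (d, 27, 40, v, 3), (d, 3, 4, r, 1), (d, 3, 4, r, 12), (d, 3, 4, r, 3)}.
Joining (Q ⨝ P) and S on F yields {(d, 10, 14, p, 1, 2, 24), (d, 10, 14, p, 12, 2, 24), (d, 10, 14, p, 3, 2, 24), (d, 13, 2, n, 1, 28, 28), (d, 13, 2, n, 1, 33, 28), (d, 13, 2, n, 1, 36, 12), (d, 13, 2, n, 12, 28, 28), (d, 13, 2, n, 12, 33, 28), (d, 13, 2, n, 12, 36, 12), (d, 13, 2, n, 3, 28, 28), (d, 13, 2, n, 3, 33, 28), (d, 13, 2, n, 3, 36, 12), (d, 3, 4, r, 1, 6, 4), (d, 3, 4, r, 12, 6, 4), (d, 3, 4, r, 3, 6, 4)}.
Filtering on G > A leaves {(d, 10, 14, p, 1, 2, 24), (d, 10, 14, p, 3, 2, 24), (d, 13, 2, n, 1, 28, 28), (d, 13, 2, n, 1, 33, 28), (d, 13, 2, n, 1, 36, 12), (d, 13, 2, n, 12, 28, 28), (d, 13, 2, n, 12, 33, 28), (d, 13, 2, n, 12, 36, 12), (d, 13, 2, n, 3, 28, 28), (d, 13, 2, n, 3, 33, 28), (d, 13, 2, n, 3, 36, 12), (d, 3, 4, r, 1, 6, 4)}.
Filtering on F ≠ p leaves {(d, 13, 2, n, 1, 28, 28), (d, 13, 2, n, 1, 33, 28), (d, 13, 2, n, 1, 36, 12), (d, 13, 2, n, 12, 28, 28), (d, 13, 2, n, 12, 33, 28), (d, 13, 2, n, 12, 36, 12), (d, 13, 2, n, 3, 28, 28), (d, 13, 2, n, 3, 33, 28), (d, 13, 2, n, 3, 36, 12), (d, 3, 4, r, 1, 6, 4)}.
π_{B, C, A} gives {(28, d, 1), (28, d, 12), (28, d, 3), (33, d, 1), (33, d, 12), (33, d, 3), (36, d, 1), (36, d, 12), (36, d, 3), (6, d, 1)}.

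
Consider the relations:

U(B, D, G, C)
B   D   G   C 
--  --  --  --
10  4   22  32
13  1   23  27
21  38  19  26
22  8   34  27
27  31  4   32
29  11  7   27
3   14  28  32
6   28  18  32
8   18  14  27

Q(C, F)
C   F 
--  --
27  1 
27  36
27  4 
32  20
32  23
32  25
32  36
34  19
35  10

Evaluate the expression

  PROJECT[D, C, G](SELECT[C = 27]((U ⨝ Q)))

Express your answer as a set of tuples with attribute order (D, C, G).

U ⋈ Q (natural join on C): {(10, 4, 22, 32, 20), (10, 4, 22, 32, 23), (10, 4, 22, 32, 25), (10, 4, 22, 32, 36), (13, 1, 23, 27, 1), (13, 1, 23, 27, 36), (13, 1, 23, 27, 4), (22, 8, 34, 27, 1), (22, 8, 34, 27, 36), (22, 8, 34, 27, 4), (27, 31, 4, 32, 20), (27, 31, 4, 32, 23), (27, 31, 4, 32, 25), (27, 31, 4, 32, 36), (29, 11, 7, 27, 1), (29, 11, 7, 27, 36), (29, 11, 7, 27, 4), (3, 14, 28, 32, 20), (3, 14, 28, 32, 23), (3, 14, 28, 32, 25), (3, 14, 28, 32, 36), (6, 28, 18, 32, 20), (6, 28, 18, 32, 23), (6, 28, 18, 32, 25), (6, 28, 18, 32, 36), (8, 18, 14, 27, 1), (8, 18, 14, 27, 36), (8, 18, 14, 27, 4)}
Apply σ_{C = 27}; surviving tuples: {(13, 1, 23, 27, 1), (13, 1, 23, 27, 36), (13, 1, 23, 27, 4), (22, 8, 34, 27, 1), (22, 8, 34, 27, 36), (22, 8, 34, 27, 4), (29, 11, 7, 27, 1), (29, 11, 7, 27, 36), (29, 11, 7, 27, 4), (8, 18, 14, 27, 1), (8, 18, 14, 27, 36), (8, 18, 14, 27, 4)}
Projecting to D, C, G (8 duplicate(s) eliminated): {(1, 27, 23), (11, 27, 7), (18, 27, 14), (8, 27, 34)}

{(1, 27, 23), (11, 27, 7), (18, 27, 14), (8, 27, 34)}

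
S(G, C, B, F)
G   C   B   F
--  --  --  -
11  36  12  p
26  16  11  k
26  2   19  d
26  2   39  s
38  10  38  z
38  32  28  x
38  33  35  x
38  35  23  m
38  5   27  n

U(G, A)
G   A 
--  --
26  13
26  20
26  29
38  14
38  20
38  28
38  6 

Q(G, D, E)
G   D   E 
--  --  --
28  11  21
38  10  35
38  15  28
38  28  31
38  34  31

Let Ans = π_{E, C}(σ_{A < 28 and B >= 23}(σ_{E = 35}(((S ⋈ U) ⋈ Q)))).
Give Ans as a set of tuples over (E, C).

{(35, 10), (35, 32), (35, 33), (35, 35), (35, 5)}

S ⋈ U (natural join on G): {(26, 16, 11, k, 13), (26, 16, 11, k, 20), (26, 16, 11, k, 29), (26, 2, 19, d, 13), (26, 2, 19, d, 20), (26, 2, 19, d, 29), (26, 2, 39, s, 13), (26, 2, 39, s, 20), (26, 2, 39, s, 29), (38, 10, 38, z, 14), (38, 10, 38, z, 20), (38, 10, 38, z, 28), (38, 10, 38, z, 6), (38, 32, 28, x, 14), (38, 32, 28, x, 20), (38, 32, 28, x, 28), (38, 32, 28, x, 6), (38, 33, 35, x, 14), (38, 33, 35, x, 20), (38, 33, 35, x, 28), (38, 33, 35, x, 6), (38, 35, 23, m, 14), (38, 35, 23, m, 20), (38, 35, 23, m, 28), (38, 35, 23, m, 6), (38, 5, 27, n, 14), (38, 5, 27, n, 20), (38, 5, 27, n, 28), (38, 5, 27, n, 6)}
(S ⋈ U) ⋈ Q (natural join on G): {(38, 10, 38, z, 14, 10, 35), (38, 10, 38, z, 14, 15, 28), (38, 10, 38, z, 14, 28, 31), (38, 10, 38, z, 14, 34, 31), (38, 10, 38, z, 20, 10, 35), (38, 10, 38, z, 20, 15, 28), (38, 10, 38, z, 20, 28, 31), (38, 10, 38, z, 20, 34, 31), (38, 10, 38, z, 28, 10, 35), (38, 10, 38, z, 28, 15, 28), (38, 10, 38, z, 28, 28, 31), (38, 10, 38, z, 28, 34, 31), (38, 10, 38, z, 6, 10, 35), (38, 10, 38, z, 6, 15, 28), (38, 10, 38, z, 6, 28, 31), (38, 10, 38, z, 6, 34, 31), (38, 32, 28, x, 14, 10, 35), (38, 32, 28, x, 14, 15, 28), (38, 32, 28, x, 14, 28, 31), (38, 32, 28, x, 14, 34, 31), (38, 32, 28, x, 20, 10, 35), (38, 32, 28, x, 20, 15, 28), (38, 32, 28, x, 20, 28, 31), (38, 32, 28, x, 20, 34, 31), (38, 32, 28, x, 28, 10, 35), (38, 32, 28, x, 28, 15, 28), (38, 32, 28, x, 28, 28, 31), (38, 32, 28, x, 28, 34, 31), (38, 32, 28, x, 6, 10, 35), (38, 32, 28, x, 6, 15, 28), (38, 32, 28, x, 6, 28, 31), (38, 32, 28, x, 6, 34, 31), (38, 33, 35, x, 14, 10, 35), (38, 33, 35, x, 14, 15, 28), (38, 33, 35, x, 14, 28, 31), (38, 33, 35, x, 14, 34, 31), (38, 33, 35, x, 20, 10, 35), (38, 33, 35, x, 20, 15, 28), (38, 33, 35, x, 20, 28, 31), (38, 33, 35, x, 20, 34, 31), (38, 33, 35, x, 28, 10, 35), (38, 33, 35, x, 28, 15, 28), (38, 33, 35, x, 28, 28, 31), (38, 33, 35, x, 28, 34, 31), (38, 33, 35, x, 6, 10, 35), (38, 33, 35, x, 6, 15, 28), (38, 33, 35, x, 6, 28, 31), (38, 33, 35, x, 6, 34, 31), (38, 35, 23, m, 14, 10, 35), (38, 35, 23, m, 14, 15, 28), (38, 35, 23, m, 14, 28, 31), (38, 35, 23, m, 14, 34, 31), (38, 35, 23, m, 20, 10, 35), (38, 35, 23, m, 20, 15, 28), (38, 35, 23, m, 20, 28, 31), (38, 35, 23, m, 20, 34, 31), (38, 35, 23, m, 28, 10, 35), (38, 35, 23, m, 28, 15, 28), (38, 35, 23, m, 28, 28, 31), (38, 35, 23, m, 28, 34, 31), (38, 35, 23, m, 6, 10, 35), (38, 35, 23, m, 6, 15, 28), (38, 35, 23, m, 6, 28, 31), (38, 35, 23, m, 6, 34, 31), (38, 5, 27, n, 14, 10, 35), (38, 5, 27, n, 14, 15, 28), (38, 5, 27, n, 14, 28, 31), (38, 5, 27, n, 14, 34, 31), (38, 5, 27, n, 20, 10, 35), (38, 5, 27, n, 20, 15, 28), (38, 5, 27, n, 20, 28, 31), (38, 5, 27, n, 20, 34, 31), (38, 5, 27, n, 28, 10, 35), (38, 5, 27, n, 28, 15, 28), (38, 5, 27, n, 28, 28, 31), (38, 5, 27, n, 28, 34, 31), (38, 5, 27, n, 6, 10, 35), (38, 5, 27, n, 6, 15, 28), (38, 5, 27, n, 6, 28, 31), (38, 5, 27, n, 6, 34, 31)}
Apply σ_{E = 35}; surviving tuples: {(38, 10, 38, z, 14, 10, 35), (38, 10, 38, z, 20, 10, 35), (38, 10, 38, z, 28, 10, 35), (38, 10, 38, z, 6, 10, 35), (38, 32, 28, x, 14, 10, 35), (38, 32, 28, x, 20, 10, 35), (38, 32, 28, x, 28, 10, 35), (38, 32, 28, x, 6, 10, 35), (38, 33, 35, x, 14, 10, 35), (38, 33, 35, x, 20, 10, 35), (38, 33, 35, x, 28, 10, 35), (38, 33, 35, x, 6, 10, 35), (38, 35, 23, m, 14, 10, 35), (38, 35, 23, m, 20, 10, 35), (38, 35, 23, m, 28, 10, 35), (38, 35, 23, m, 6, 10, 35), (38, 5, 27, n, 14, 10, 35), (38, 5, 27, n, 20, 10, 35), (38, 5, 27, n, 28, 10, 35), (38, 5, 27, n, 6, 10, 35)}
Apply σ_{A < 28 and B >= 23}; surviving tuples: {(38, 10, 38, z, 14, 10, 35), (38, 10, 38, z, 20, 10, 35), (38, 10, 38, z, 6, 10, 35), (38, 32, 28, x, 14, 10, 35), (38, 32, 28, x, 20, 10, 35), (38, 32, 28, x, 6, 10, 35), (38, 33, 35, x, 14, 10, 35), (38, 33, 35, x, 20, 10, 35), (38, 33, 35, x, 6, 10, 35), (38, 35, 23, m, 14, 10, 35), (38, 35, 23, m, 20, 10, 35), (38, 35, 23, m, 6, 10, 35), (38, 5, 27, n, 14, 10, 35), (38, 5, 27, n, 20, 10, 35), (38, 5, 27, n, 6, 10, 35)}
Projecting to E, C (10 duplicate(s) eliminated): {(35, 10), (35, 32), (35, 33), (35, 35), (35, 5)}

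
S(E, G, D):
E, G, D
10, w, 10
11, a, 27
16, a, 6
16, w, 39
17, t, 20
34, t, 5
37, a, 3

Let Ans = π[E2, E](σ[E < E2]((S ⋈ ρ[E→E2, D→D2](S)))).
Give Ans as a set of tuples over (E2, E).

ρ[E→E2, D→D2]: schema becomes (E2, G, D2); tuples unchanged.
Joining S and ρ[E→E2, D→D2](S) on G yields {(10, w, 10, 10, 10), (10, w, 10, 16, 39), (11, a, 27, 11, 27), (11, a, 27, 16, 6), (11, a, 27, 37, 3), (16, a, 6, 11, 27), (16, a, 6, 16, 6), (16, a, 6, 37, 3), (16, w, 39, 10, 10), (16, w, 39, 16, 39), (17, t, 20, 17, 20), (17, t, 20, 34, 5), (34, t, 5, 17, 20), (34, t, 5, 34, 5), (37, a, 3, 11, 27), (37, a, 3, 16, 6), (37, a, 3, 37, 3)}.
Apply σ_{E < E2}; surviving tuples: {(10, w, 10, 16, 39), (11, a, 27, 16, 6), (11, a, 27, 37, 3), (16, a, 6, 37, 3), (17, t, 20, 34, 5)}
π[E2, E]: project onto (E2, E) → {(16, 10), (16, 11), (34, 17), (37, 11), (37, 16)}

{(16, 10), (16, 11), (34, 17), (37, 11), (37, 16)}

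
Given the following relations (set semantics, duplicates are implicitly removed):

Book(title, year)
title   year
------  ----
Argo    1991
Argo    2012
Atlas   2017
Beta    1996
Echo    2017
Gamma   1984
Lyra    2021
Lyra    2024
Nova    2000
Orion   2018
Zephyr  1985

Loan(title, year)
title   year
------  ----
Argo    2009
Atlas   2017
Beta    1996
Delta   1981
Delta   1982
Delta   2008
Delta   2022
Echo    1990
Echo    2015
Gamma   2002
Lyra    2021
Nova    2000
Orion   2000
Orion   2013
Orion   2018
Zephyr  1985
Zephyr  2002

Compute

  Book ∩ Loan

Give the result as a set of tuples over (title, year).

{(Atlas, 2017), (Beta, 1996), (Lyra, 2021), (Nova, 2000), (Orion, 2018), (Zephyr, 1985)}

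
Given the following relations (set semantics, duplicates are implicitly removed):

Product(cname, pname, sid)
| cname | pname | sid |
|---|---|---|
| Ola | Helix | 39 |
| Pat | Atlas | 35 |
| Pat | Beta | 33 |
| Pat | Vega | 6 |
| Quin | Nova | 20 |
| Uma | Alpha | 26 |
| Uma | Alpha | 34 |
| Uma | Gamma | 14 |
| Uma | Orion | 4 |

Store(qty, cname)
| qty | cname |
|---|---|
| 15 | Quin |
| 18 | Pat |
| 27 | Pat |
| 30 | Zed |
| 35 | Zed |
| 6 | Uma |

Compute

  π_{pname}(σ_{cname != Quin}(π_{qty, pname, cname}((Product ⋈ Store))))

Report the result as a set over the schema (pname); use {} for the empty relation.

Joining Product and Store on cname yields {(Pat, Atlas, 35, 18), (Pat, Atlas, 35, 27), (Pat, Beta, 33, 18), (Pat, Beta, 33, 27), (Pat, Vega, 6, 18), (Pat, Vega, 6, 27), (Quin, Nova, 20, 15), (Uma, Alpha, 26, 6), (Uma, Alpha, 34, 6), (Uma, Gamma, 14, 6), (Uma, Orion, 4, 6)}.
π[qty, pname, cname]: project onto (qty, pname, cname) (1 duplicate(s) eliminated) → {(15, Nova, Quin), (18, Atlas, Pat), (18, Beta, Pat), (18, Vega, Pat), (27, Atlas, Pat), (27, Beta, Pat), (27, Vega, Pat), (6, Alpha, Uma), (6, Gamma, Uma), (6, Orion, Uma)}
σ[cname != Quin]: keep tuples satisfying cname != Quin → {(18, Atlas, Pat), (18, Beta, Pat), (18, Vega, Pat), (27, Atlas, Pat), (27, Beta, Pat), (27, Vega, Pat), (6, Alpha, Uma), (6, Gamma, Uma), (6, Orion, Uma)}
π[pname]: project onto (pname) (3 duplicate(s) eliminated) → {Alpha, Atlas, Beta, Gamma, Orion, Vega}

{Alpha, Atlas, Beta, Gamma, Orion, Vega}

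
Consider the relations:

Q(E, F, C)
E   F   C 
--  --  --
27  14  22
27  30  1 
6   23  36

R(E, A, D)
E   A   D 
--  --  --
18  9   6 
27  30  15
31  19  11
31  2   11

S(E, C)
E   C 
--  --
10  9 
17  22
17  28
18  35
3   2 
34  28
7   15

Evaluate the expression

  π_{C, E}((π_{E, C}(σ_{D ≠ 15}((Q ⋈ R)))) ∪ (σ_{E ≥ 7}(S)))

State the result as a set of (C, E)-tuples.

{(15, 7), (22, 17), (28, 17), (28, 34), (35, 18), (9, 10)}

Joining Q and R on E yields {(27, 14, 22, 30, 15), (27, 30, 1, 30, 15)}.
σ[D ≠ 15]: keep tuples satisfying D ≠ 15 → {}
π[E, C]: project onto (E, C) → {}
σ[E ≥ 7]: keep tuples satisfying E ≥ 7 → {(10, 9), (17, 22), (17, 28), (18, 35), (34, 28), (7, 15)}
Union: {} with {(10, 9), (17, 22), (17, 28), (18, 35), (34, 28), (7, 15)} → {(10, 9), (17, 22), (17, 28), (18, 35), (34, 28), (7, 15)}
π[C, E]: project onto (C, E) → {(15, 7), (22, 17), (28, 17), (28, 34), (35, 18), (9, 10)}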